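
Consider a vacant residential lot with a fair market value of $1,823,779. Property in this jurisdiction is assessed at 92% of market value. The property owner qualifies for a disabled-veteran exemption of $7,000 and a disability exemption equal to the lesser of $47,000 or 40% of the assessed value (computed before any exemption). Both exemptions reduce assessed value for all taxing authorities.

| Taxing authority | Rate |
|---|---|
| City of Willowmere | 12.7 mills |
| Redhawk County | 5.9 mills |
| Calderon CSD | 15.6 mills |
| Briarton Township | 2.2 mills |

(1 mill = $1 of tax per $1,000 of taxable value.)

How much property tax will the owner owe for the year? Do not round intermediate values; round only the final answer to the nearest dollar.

$59,109

Assessed value = $1,823,779 × 0.92 = $1,677,876.68
Disability exemption = min($47,000, 40% × $1,677,876.68) = min($47,000, $671,150.672) = $47,000 (dollar cap binds)
Taxable value = $1,677,876.68 − $7,000 − $47,000 = $1,623,876.68
City of Willowmere: $1,623,876.68 × 0.0127 = $20,623.233836
Redhawk County: $1,623,876.68 × 0.0059 = $9,580.872412
Calderon CSD: $1,623,876.68 × 0.0156 = $25,332.476208
Briarton Township: $1,623,876.68 × 0.0022 = $3,572.528696
Total = $59,109.111152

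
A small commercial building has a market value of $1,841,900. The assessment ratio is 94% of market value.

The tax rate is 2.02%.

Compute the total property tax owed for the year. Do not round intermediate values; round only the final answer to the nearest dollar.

$34,974

Assessed value = $1,841,900 × 0.94 = $1,731,386
Tax = $1,731,386 × 0.0202 = $34,973.9972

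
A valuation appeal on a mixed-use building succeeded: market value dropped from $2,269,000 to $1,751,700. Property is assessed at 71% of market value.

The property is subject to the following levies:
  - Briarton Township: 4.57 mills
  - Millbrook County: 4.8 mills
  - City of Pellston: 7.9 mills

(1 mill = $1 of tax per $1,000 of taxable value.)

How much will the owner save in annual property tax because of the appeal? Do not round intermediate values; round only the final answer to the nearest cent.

$6,342.98

Old assessed value = $2,269,000 × 0.71 = $1,610,990
New assessed value = $1,751,700 × 0.71 = $1,243,707
Combined rate = 0.00457 + 0.0048 + 0.0079 = 0.01727
Old tax = $1,610,990 × 0.01727 = $27,821.7973
New tax = $1,243,707 × 0.01727 = $21,478.81989
Reduction = $27,821.7973 − $21,478.81989 = $6,342.97741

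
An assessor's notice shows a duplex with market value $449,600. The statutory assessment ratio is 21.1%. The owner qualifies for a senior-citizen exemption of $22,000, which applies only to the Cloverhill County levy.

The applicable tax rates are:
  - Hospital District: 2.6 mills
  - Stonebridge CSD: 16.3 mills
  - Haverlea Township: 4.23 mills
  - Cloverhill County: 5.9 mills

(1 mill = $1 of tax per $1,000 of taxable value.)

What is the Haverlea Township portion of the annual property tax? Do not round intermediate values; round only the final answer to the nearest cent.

Assessed value = $449,600 × 0.211 = $94,865.6
Haverlea Township taxable value = $94,865.6 (exemption does not apply)
Haverlea Township levy = $94,865.6 × 0.00423 = $401.281488

$401.28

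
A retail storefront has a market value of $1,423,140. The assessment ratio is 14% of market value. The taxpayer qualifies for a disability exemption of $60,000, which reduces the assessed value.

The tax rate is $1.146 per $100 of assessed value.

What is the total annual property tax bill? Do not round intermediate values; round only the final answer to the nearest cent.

$1,595.69

Assessed value = $1,423,140 × 0.14 = $199,239.6
Taxable value = $199,239.6 − $60,000 = $139,239.6
Tax = $139,239.6 × 0.01146 = $1,595.685816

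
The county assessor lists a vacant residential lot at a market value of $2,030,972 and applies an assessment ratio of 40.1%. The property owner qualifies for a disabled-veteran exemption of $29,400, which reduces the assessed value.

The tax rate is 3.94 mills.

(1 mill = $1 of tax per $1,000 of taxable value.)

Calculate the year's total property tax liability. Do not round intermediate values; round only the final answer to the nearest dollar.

$3,093

Assessed value = $2,030,972 × 0.401 = $814,419.772
Taxable value = $814,419.772 − $29,400 = $785,019.772
Tax = $785,019.772 × 0.00394 = $3,092.97790168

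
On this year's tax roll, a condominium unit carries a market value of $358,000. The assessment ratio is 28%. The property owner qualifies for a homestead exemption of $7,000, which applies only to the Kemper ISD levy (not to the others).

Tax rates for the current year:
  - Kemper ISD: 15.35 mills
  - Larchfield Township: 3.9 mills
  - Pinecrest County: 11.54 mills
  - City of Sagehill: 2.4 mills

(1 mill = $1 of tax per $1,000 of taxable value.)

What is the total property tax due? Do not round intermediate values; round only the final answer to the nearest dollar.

$3,220

Assessed value = $358,000 × 0.28 = $100,240
Kemper ISD: ($100,240 − $7,000) × 0.01535 = $93,240 × 0.01535 = $1,431.234
Larchfield Township: $100,240 × 0.0039 = $390.936
Pinecrest County: $100,240 × 0.01154 = $1,156.7696
City of Sagehill: $100,240 × 0.0024 = $240.576
Total = $3,219.5156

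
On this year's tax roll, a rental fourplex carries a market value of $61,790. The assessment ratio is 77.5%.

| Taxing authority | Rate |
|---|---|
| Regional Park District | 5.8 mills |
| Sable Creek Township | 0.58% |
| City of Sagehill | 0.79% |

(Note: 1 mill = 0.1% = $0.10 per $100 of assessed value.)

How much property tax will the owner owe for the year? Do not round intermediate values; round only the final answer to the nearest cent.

$933.80

Assessed value = $61,790 × 0.775 = $47,887.25
Regional Park District: $47,887.25 × 0.0058 = $277.74605
Sable Creek Township: $47,887.25 × 0.0058 = $277.74605
City of Sagehill: $47,887.25 × 0.0079 = $378.309275
Total = $933.801375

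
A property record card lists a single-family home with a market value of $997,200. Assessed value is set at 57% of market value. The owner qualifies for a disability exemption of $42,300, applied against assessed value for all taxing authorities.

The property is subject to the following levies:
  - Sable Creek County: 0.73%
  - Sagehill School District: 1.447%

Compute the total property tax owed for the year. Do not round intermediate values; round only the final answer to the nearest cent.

$11,453.28

Assessed value = $997,200 × 0.57 = $568,404
Taxable value = $568,404 − $42,300 = $526,104
Sable Creek County: $526,104 × 0.0073 = $3,840.5592
Sagehill School District: $526,104 × 0.01447 = $7,612.72488
Total = $3,840.5592 + $7,612.72488 = $11,453.28408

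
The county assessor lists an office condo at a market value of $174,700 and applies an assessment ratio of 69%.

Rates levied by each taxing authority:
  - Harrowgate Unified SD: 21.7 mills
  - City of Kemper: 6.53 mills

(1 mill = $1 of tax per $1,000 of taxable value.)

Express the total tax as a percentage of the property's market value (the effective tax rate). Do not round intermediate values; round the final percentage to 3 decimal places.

Assessed value = $174,700 × 0.69 = $120,543
Harrowgate Unified SD: $120,543 × 0.0217 = $2,615.7831
City of Kemper: $120,543 × 0.00653 = $787.14579
Total tax = $3,402.92889
Effective rate = $3,402.92889 ÷ $174,700 = 1.948% of market value

1.948%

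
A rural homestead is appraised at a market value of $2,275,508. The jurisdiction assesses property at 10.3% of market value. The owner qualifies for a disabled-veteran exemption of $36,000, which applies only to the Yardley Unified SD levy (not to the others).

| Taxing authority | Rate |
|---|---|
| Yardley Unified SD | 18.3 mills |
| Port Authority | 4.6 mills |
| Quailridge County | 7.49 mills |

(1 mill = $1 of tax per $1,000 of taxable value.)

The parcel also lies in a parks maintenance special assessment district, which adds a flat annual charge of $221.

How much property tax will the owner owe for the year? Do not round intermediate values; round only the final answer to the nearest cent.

$6,684.93

Assessed value = $2,275,508 × 0.103 = $234,377.324
Yardley Unified SD: ($234,377.324 − $36,000) × 0.0183 = $198,377.324 × 0.0183 = $3,630.3050292
Port Authority: $234,377.324 × 0.0046 = $1,078.1356904
Quailridge County: $234,377.324 × 0.00749 = $1,755.48615676
Levies subtotal = $6,463.92687636
Total = $6,463.92687636 + $221 = $6,684.92687636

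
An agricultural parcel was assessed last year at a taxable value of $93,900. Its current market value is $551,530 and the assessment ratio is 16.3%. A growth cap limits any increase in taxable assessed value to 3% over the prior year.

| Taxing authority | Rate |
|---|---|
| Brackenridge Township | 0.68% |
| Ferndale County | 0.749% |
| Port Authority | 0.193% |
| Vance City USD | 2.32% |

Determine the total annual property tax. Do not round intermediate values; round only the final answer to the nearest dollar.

$3,544

Uncapped assessed value = $551,530 × 0.163 = $89,899.39
Cap limit = $93,900 × 1.03 = $96,717
Taxable assessed value = min($89,899.39, $96,717) = $89,899.39 (cap does not bind)
Brackenridge Township: $89,899.39 × 0.0068 = $611.315852
Ferndale County: $89,899.39 × 0.00749 = $673.3464311
Port Authority: $89,899.39 × 0.00193 = $173.5058227
Vance City USD: $89,899.39 × 0.0232 = $2,085.665848
Total = $3,543.8339538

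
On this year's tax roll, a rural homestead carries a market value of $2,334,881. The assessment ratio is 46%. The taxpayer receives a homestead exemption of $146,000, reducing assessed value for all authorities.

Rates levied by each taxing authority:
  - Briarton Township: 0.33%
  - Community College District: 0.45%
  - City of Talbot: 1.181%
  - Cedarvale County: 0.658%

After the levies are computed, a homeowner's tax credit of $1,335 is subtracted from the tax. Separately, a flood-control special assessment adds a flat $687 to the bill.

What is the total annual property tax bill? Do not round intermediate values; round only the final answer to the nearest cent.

Assessed value = $2,334,881 × 0.46 = $1,074,045.26
Taxable value = $1,074,045.26 − $146,000 = $928,045.26
Briarton Township: $928,045.26 × 0.0033 = $3,062.549358
Community College District: $928,045.26 × 0.0045 = $4,176.20367
City of Talbot: $928,045.26 × 0.01181 = $10,960.2145206
Cedarvale County: $928,045.26 × 0.00658 = $6,106.5378108
Levies subtotal = $24,305.5053594
After credit = $24,305.5053594 − $1,335 = $22,970.5053594
Total = $22,970.5053594 + $687 = $23,657.5053594

$23,657.51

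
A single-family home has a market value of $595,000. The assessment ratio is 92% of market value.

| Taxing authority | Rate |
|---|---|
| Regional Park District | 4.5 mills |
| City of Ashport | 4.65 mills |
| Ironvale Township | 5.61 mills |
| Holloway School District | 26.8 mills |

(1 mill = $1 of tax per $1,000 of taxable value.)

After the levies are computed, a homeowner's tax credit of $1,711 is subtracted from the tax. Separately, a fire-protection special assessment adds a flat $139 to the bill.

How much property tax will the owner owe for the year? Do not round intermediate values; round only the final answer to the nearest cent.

$21,177.94

Assessed value = $595,000 × 0.92 = $547,400
Regional Park District: $547,400 × 0.0045 = $2,463.3
City of Ashport: $547,400 × 0.00465 = $2,545.41
Ironvale Township: $547,400 × 0.00561 = $3,070.914
Holloway School District: $547,400 × 0.0268 = $14,670.32
Levies subtotal = $22,749.944
After credit = $22,749.944 − $1,711 = $21,038.944
Total = $21,038.944 + $139 = $21,177.944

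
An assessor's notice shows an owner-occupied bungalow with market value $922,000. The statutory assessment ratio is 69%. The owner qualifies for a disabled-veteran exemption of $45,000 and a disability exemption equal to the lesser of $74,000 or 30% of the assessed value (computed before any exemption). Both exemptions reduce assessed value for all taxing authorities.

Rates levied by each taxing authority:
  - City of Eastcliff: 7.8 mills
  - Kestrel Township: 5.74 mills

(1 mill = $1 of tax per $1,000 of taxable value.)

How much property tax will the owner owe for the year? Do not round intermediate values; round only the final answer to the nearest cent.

$7,002.62

Assessed value = $922,000 × 0.69 = $636,180
Disability exemption = min($74,000, 30% × $636,180) = min($74,000, $190,854) = $74,000 (dollar cap binds)
Taxable value = $636,180 − $45,000 − $74,000 = $517,180
City of Eastcliff: $517,180 × 0.0078 = $4,034.004
Kestrel Township: $517,180 × 0.00574 = $2,968.6132
Total = $7,002.6172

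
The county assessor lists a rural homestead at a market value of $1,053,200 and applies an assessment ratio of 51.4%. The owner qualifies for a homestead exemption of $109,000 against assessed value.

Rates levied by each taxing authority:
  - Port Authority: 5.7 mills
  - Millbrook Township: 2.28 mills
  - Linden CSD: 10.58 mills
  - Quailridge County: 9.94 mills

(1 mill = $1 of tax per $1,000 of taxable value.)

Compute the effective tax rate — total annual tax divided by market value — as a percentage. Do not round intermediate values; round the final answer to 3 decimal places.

1.170%

Assessed value = $1,053,200 × 0.514 = $541,344.8
Taxable value = $541,344.8 − $109,000 = $432,344.8
Port Authority: $432,344.8 × 0.0057 = $2,464.36536
Millbrook Township: $432,344.8 × 0.00228 = $985.746144
Linden CSD: $432,344.8 × 0.01058 = $4,574.207984
Quailridge County: $432,344.8 × 0.00994 = $4,297.507312
Total tax = $12,321.8268
Effective rate = $12,321.8268 ÷ $1,053,200 = 1.170% of market value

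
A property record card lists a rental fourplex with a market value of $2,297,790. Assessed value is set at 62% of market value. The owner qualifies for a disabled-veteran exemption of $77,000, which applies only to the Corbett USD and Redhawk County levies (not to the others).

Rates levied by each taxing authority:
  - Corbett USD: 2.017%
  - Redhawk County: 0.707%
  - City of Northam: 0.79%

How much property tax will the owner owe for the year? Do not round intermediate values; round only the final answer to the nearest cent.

Assessed value = $2,297,790 × 0.62 = $1,424,629.8
Corbett USD: ($1,424,629.8 − $77,000) × 0.02017 = $1,347,629.8 × 0.02017 = $27,181.693066
Redhawk County: ($1,424,629.8 − $77,000) × 0.00707 = $1,347,629.8 × 0.00707 = $9,527.742686
City of Northam: $1,424,629.8 × 0.0079 = $11,254.57542
Total = $47,964.011172

$47,964.01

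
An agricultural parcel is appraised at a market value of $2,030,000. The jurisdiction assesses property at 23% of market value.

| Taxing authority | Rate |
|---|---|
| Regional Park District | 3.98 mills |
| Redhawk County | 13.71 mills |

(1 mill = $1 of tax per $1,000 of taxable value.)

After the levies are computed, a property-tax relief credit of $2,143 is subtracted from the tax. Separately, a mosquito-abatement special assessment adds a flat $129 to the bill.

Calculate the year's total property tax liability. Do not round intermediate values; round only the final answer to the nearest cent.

Assessed value = $2,030,000 × 0.23 = $466,900
Regional Park District: $466,900 × 0.00398 = $1,858.262
Redhawk County: $466,900 × 0.01371 = $6,401.199
Levies subtotal = $8,259.461
After credit = $8,259.461 − $2,143 = $6,116.461
Total = $6,116.461 + $129 = $6,245.461

$6,245.46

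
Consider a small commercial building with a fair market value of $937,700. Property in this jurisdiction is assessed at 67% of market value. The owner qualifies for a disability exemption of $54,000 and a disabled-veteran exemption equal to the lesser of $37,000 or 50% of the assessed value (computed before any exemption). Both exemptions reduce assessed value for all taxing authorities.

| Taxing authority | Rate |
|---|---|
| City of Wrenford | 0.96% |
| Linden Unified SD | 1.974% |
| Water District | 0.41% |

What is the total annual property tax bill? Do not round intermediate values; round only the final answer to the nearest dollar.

$17,966

Assessed value = $937,700 × 0.67 = $628,259
Disabled-veteran exemption = min($37,000, 50% × $628,259) = min($37,000, $314,129.5) = $37,000 (dollar cap binds)
Taxable value = $628,259 − $54,000 − $37,000 = $537,259
City of Wrenford: $537,259 × 0.0096 = $5,157.6864
Linden Unified SD: $537,259 × 0.01974 = $10,605.49266
Water District: $537,259 × 0.0041 = $2,202.7619
Total = $17,965.94096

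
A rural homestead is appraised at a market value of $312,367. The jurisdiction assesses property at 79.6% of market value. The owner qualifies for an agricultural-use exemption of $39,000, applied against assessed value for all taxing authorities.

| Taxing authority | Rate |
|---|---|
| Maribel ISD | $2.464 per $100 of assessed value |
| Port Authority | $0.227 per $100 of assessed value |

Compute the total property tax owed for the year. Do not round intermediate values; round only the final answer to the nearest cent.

Assessed value = $312,367 × 0.796 = $248,644.132
Taxable value = $248,644.132 − $39,000 = $209,644.132
Maribel ISD: $209,644.132 × 0.02464 = $5,165.63141248
Port Authority: $209,644.132 × 0.00227 = $475.89217964
Total = $5,165.63141248 + $475.89217964 = $5,641.52359212

$5,641.52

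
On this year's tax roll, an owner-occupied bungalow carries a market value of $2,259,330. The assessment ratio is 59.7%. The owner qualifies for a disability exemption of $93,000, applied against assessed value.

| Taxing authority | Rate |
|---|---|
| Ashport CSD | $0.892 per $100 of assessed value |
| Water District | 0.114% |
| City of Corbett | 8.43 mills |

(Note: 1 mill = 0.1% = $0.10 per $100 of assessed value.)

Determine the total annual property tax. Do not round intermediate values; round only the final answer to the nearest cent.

$23,220.11

Assessed value = $2,259,330 × 0.597 = $1,348,820.01
Taxable value = $1,348,820.01 − $93,000 = $1,255,820.01
Ashport CSD: $1,255,820.01 × 0.00892 = $11,201.9144892
Water District: $1,255,820.01 × 0.00114 = $1,431.6348114
City of Corbett: $1,255,820.01 × 0.00843 = $10,586.5626843
Total = $23,220.1119849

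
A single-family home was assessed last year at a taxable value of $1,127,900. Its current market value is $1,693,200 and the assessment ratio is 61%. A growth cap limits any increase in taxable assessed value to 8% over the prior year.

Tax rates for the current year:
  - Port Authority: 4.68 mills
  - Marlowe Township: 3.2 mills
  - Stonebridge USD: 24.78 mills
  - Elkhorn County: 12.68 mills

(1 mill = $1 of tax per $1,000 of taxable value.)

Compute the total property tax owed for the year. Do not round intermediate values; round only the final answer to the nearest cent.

Uncapped assessed value = $1,693,200 × 0.61 = $1,032,852
Cap limit = $1,127,900 × 1.08 = $1,218,132
Taxable assessed value = min($1,032,852, $1,218,132) = $1,032,852 (cap does not bind)
Port Authority: $1,032,852 × 0.00468 = $4,833.74736
Marlowe Township: $1,032,852 × 0.0032 = $3,305.1264
Stonebridge USD: $1,032,852 × 0.02478 = $25,594.07256
Elkhorn County: $1,032,852 × 0.01268 = $13,096.56336
Total = $46,829.50968

$46,829.51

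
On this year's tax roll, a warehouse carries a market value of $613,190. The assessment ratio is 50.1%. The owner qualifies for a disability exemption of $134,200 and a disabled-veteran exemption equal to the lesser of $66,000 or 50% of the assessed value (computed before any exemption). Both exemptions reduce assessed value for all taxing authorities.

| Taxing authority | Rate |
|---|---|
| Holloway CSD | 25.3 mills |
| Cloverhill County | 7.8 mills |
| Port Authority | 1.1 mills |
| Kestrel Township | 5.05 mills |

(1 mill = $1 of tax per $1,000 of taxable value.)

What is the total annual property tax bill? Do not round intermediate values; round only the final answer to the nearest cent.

$4,200.07

Assessed value = $613,190 × 0.501 = $307,208.19
Disabled-veteran exemption = min($66,000, 50% × $307,208.19) = min($66,000, $153,604.095) = $66,000 (dollar cap binds)
Taxable value = $307,208.19 − $134,200 − $66,000 = $107,008.19
Holloway CSD: $107,008.19 × 0.0253 = $2,707.307207
Cloverhill County: $107,008.19 × 0.0078 = $834.663882
Port Authority: $107,008.19 × 0.0011 = $117.709009
Kestrel Township: $107,008.19 × 0.00505 = $540.3913595
Total = $4,200.0714575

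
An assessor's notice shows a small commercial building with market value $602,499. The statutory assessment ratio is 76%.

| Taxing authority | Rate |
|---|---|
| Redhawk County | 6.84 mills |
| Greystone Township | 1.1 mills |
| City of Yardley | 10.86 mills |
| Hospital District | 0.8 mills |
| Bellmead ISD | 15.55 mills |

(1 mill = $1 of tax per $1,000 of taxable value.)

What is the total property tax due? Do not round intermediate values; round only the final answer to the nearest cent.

$16,095.16

Assessed value = $602,499 × 0.76 = $457,899.24
Redhawk County: $457,899.24 × 0.00684 = $3,132.0308016
Greystone Township: $457,899.24 × 0.0011 = $503.689164
City of Yardley: $457,899.24 × 0.01086 = $4,972.7857464
Hospital District: $457,899.24 × 0.0008 = $366.319392
Bellmead ISD: $457,899.24 × 0.01555 = $7,120.333182
Total = $3,132.0308016 + $503.689164 + $4,972.7857464 + $366.319392 + $7,120.333182 = $16,095.158286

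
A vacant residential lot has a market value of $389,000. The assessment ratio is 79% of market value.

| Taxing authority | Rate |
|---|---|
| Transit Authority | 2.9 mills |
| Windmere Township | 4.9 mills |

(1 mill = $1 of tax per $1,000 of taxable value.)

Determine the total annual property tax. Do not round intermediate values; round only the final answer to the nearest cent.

Assessed value = $389,000 × 0.79 = $307,310
Transit Authority: $307,310 × 0.0029 = $891.199
Windmere Township: $307,310 × 0.0049 = $1,505.819
Total = $891.199 + $1,505.819 = $2,397.018

$2,397.02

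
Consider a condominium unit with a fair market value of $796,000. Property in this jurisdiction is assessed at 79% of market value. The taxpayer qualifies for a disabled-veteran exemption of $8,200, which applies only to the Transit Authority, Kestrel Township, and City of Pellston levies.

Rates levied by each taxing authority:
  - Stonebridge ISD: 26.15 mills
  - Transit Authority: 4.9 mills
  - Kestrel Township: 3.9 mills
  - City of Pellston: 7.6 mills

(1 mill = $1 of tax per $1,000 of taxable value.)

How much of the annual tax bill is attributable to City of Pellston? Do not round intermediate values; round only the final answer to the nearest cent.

$4,716.86

Assessed value = $796,000 × 0.79 = $628,840
City of Pellston taxable value = $628,840 − $8,200 = $620,640
City of Pellston levy = $620,640 × 0.0076 = $4,716.864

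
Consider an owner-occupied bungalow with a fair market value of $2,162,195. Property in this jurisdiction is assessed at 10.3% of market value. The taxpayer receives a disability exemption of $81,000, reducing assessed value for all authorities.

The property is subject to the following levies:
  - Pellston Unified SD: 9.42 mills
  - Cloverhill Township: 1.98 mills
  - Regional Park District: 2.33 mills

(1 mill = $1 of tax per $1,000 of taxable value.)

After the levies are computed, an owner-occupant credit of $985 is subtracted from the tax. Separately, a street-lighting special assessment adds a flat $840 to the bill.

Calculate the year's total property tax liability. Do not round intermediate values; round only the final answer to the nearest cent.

$1,800.62

Assessed value = $2,162,195 × 0.103 = $222,706.085
Taxable value = $222,706.085 − $81,000 = $141,706.085
Pellston Unified SD: $141,706.085 × 0.00942 = $1,334.8713207
Cloverhill Township: $141,706.085 × 0.00198 = $280.5780483
Regional Park District: $141,706.085 × 0.00233 = $330.17517805
Levies subtotal = $1,945.62454705
After credit = $1,945.62454705 − $985 = $960.62454705
Total = $960.62454705 + $840 = $1,800.62454705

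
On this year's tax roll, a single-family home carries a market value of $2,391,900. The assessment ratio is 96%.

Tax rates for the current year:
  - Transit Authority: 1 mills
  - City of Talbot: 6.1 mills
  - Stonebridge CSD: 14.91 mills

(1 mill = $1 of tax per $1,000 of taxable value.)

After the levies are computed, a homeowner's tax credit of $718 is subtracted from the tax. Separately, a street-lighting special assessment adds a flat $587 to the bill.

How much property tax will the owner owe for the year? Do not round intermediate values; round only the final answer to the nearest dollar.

$50,409

Assessed value = $2,391,900 × 0.96 = $2,296,224
Transit Authority: $2,296,224 × 0.001 = $2,296.224
City of Talbot: $2,296,224 × 0.0061 = $14,006.9664
Stonebridge CSD: $2,296,224 × 0.01491 = $34,236.69984
Levies subtotal = $50,539.89024
After credit = $50,539.89024 − $718 = $49,821.89024
Total = $49,821.89024 + $587 = $50,408.89024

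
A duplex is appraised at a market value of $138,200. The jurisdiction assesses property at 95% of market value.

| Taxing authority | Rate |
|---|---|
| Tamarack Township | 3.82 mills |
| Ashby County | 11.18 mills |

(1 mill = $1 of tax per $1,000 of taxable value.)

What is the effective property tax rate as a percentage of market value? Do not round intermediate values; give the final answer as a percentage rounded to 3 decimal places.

1.425%

Assessed value = $138,200 × 0.95 = $131,290
Tamarack Township: $131,290 × 0.00382 = $501.5278
Ashby County: $131,290 × 0.01118 = $1,467.8222
Total tax = $1,969.35
Effective rate = $1,969.35 ÷ $138,200 = 1.425% of market value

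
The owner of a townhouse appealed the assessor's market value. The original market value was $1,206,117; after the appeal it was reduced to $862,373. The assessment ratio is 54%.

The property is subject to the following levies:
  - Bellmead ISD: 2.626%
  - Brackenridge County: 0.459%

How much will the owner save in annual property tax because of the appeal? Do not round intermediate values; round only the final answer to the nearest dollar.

$5,726

Old assessed value = $1,206,117 × 0.54 = $651,303.18
New assessed value = $862,373 × 0.54 = $465,681.42
Combined rate = 0.02626 + 0.00459 = 0.03085
Old tax = $651,303.18 × 0.03085 = $20,092.703103
New tax = $465,681.42 × 0.03085 = $14,366.271807
Reduction = $20,092.703103 − $14,366.271807 = $5,726.431296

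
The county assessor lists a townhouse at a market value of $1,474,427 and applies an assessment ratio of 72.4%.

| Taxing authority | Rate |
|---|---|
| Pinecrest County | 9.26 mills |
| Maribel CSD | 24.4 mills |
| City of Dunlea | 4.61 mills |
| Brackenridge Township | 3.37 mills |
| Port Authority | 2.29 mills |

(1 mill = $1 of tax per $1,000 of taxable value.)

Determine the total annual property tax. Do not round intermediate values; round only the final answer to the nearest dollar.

$46,895

Assessed value = $1,474,427 × 0.724 = $1,067,485.148
Pinecrest County: $1,067,485.148 × 0.00926 = $9,884.91247048
Maribel CSD: $1,067,485.148 × 0.0244 = $26,046.6376112
City of Dunlea: $1,067,485.148 × 0.00461 = $4,921.10653228
Brackenridge Township: $1,067,485.148 × 0.00337 = $3,597.42494876
Port Authority: $1,067,485.148 × 0.00229 = $2,444.54098892
Total = $9,884.91247048 + $26,046.6376112 + $4,921.10653228 + $3,597.42494876 + $2,444.54098892 = $46,894.62255164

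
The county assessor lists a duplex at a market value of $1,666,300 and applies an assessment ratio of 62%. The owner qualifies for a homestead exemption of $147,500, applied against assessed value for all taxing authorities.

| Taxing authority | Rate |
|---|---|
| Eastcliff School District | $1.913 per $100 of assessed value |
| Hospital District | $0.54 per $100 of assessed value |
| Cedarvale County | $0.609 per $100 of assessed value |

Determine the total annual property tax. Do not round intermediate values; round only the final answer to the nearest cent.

Assessed value = $1,666,300 × 0.62 = $1,033,106
Taxable value = $1,033,106 − $147,500 = $885,606
Eastcliff School District: $885,606 × 0.01913 = $16,941.64278
Hospital District: $885,606 × 0.0054 = $4,782.2724
Cedarvale County: $885,606 × 0.00609 = $5,393.34054
Total = $16,941.64278 + $4,782.2724 + $5,393.34054 = $27,117.25572

$27,117.26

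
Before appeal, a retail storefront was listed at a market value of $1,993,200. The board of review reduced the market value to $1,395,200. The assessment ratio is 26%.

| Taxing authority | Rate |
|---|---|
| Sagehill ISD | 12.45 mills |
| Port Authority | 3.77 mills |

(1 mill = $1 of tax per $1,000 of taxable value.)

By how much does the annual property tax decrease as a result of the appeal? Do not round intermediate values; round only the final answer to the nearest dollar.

Old assessed value = $1,993,200 × 0.26 = $518,232
New assessed value = $1,395,200 × 0.26 = $362,752
Combined rate = 0.01245 + 0.00377 = 0.01622
Old tax = $518,232 × 0.01622 = $8,405.72304
New tax = $362,752 × 0.01622 = $5,883.83744
Reduction = $8,405.72304 − $5,883.83744 = $2,521.8856

$2,522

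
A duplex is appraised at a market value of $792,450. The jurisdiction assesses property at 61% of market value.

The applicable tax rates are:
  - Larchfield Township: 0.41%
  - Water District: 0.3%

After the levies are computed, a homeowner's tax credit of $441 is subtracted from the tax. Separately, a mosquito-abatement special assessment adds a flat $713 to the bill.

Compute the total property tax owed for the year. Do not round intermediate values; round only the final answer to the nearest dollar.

Assessed value = $792,450 × 0.61 = $483,394.5
Larchfield Township: $483,394.5 × 0.0041 = $1,981.91745
Water District: $483,394.5 × 0.003 = $1,450.1835
Levies subtotal = $3,432.10095
After credit = $3,432.10095 − $441 = $2,991.10095
Total = $2,991.10095 + $713 = $3,704.10095

$3,704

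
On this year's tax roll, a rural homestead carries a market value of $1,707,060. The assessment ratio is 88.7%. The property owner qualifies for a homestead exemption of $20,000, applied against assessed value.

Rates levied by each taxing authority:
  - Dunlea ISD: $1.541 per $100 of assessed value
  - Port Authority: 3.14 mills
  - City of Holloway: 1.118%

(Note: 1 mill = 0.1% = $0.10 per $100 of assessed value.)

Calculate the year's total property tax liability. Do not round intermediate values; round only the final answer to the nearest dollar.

$44,421

Assessed value = $1,707,060 × 0.887 = $1,514,162.22
Taxable value = $1,514,162.22 − $20,000 = $1,494,162.22
Dunlea ISD: $1,494,162.22 × 0.01541 = $23,025.0398102
Port Authority: $1,494,162.22 × 0.00314 = $4,691.6693708
City of Holloway: $1,494,162.22 × 0.01118 = $16,704.7336196
Total = $44,421.4428006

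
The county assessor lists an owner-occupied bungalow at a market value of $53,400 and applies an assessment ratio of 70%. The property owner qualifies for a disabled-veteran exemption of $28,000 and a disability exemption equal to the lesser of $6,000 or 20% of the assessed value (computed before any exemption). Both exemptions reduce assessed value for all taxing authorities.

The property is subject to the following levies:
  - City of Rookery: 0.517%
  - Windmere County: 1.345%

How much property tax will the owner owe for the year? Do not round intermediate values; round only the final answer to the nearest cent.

$62.94

Assessed value = $53,400 × 0.7 = $37,380
Disability exemption = min($6,000, 20% × $37,380) = min($6,000, $7,476) = $6,000 (dollar cap binds)
Taxable value = $37,380 − $28,000 − $6,000 = $3,380
City of Rookery: $3,380 × 0.00517 = $17.4746
Windmere County: $3,380 × 0.01345 = $45.461
Total = $62.9356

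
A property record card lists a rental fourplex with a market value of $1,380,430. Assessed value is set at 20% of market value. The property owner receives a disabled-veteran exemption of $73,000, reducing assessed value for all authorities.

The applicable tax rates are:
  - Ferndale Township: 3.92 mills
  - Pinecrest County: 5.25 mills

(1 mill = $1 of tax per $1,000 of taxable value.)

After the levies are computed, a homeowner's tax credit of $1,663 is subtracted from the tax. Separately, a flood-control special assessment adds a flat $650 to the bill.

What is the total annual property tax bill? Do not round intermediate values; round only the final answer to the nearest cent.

$849.30

Assessed value = $1,380,430 × 0.2 = $276,086
Taxable value = $276,086 − $73,000 = $203,086
Ferndale Township: $203,086 × 0.00392 = $796.09712
Pinecrest County: $203,086 × 0.00525 = $1,066.2015
Levies subtotal = $1,862.29862
After credit = $1,862.29862 − $1,663 = $199.29862
Total = $199.29862 + $650 = $849.29862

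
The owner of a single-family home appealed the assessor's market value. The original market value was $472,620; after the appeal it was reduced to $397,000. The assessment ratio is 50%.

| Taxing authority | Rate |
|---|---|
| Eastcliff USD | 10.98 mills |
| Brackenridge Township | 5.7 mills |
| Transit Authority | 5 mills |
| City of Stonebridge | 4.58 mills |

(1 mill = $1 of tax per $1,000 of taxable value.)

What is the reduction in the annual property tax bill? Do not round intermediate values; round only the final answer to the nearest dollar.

Old assessed value = $472,620 × 0.5 = $236,310
New assessed value = $397,000 × 0.5 = $198,500
Combined rate = 0.01098 + 0.0057 + 0.005 + 0.00458 = 0.02626
Old tax = $236,310 × 0.02626 = $6,205.5006
New tax = $198,500 × 0.02626 = $5,212.61
Reduction = $6,205.5006 − $5,212.61 = $992.8906

$993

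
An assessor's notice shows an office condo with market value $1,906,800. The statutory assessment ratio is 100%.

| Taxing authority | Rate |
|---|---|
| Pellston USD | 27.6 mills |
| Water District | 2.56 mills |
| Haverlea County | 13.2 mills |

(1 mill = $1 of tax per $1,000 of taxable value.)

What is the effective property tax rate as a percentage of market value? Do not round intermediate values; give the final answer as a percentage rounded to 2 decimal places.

Assessed value = $1,906,800 × 1 = $1,906,800
Pellston USD: $1,906,800 × 0.0276 = $52,627.68
Water District: $1,906,800 × 0.00256 = $4,881.408
Haverlea County: $1,906,800 × 0.0132 = $25,169.76
Total tax = $82,678.848
Effective rate = $82,678.848 ÷ $1,906,800 = 4.34% of market value

4.34%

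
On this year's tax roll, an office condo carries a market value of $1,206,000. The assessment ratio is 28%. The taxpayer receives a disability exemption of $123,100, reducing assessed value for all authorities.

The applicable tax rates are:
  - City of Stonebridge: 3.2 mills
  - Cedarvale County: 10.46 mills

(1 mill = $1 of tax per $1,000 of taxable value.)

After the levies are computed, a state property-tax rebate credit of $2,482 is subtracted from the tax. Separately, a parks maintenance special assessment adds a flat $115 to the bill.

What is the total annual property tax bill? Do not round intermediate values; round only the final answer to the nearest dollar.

Assessed value = $1,206,000 × 0.28 = $337,680
Taxable value = $337,680 − $123,100 = $214,580
City of Stonebridge: $214,580 × 0.0032 = $686.656
Cedarvale County: $214,580 × 0.01046 = $2,244.5068
Levies subtotal = $2,931.1628
After credit = $2,931.1628 − $2,482 = $449.1628
Total = $449.1628 + $115 = $564.1628

$564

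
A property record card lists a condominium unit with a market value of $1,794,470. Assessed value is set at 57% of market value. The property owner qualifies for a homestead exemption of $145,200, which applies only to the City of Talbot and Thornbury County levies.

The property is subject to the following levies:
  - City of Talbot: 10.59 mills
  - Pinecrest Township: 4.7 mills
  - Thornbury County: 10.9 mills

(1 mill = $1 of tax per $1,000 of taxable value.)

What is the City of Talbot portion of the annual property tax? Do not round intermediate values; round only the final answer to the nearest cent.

$9,294.29

Assessed value = $1,794,470 × 0.57 = $1,022,847.9
City of Talbot taxable value = $1,022,847.9 − $145,200 = $877,647.9
City of Talbot levy = $877,647.9 × 0.01059 = $9,294.291261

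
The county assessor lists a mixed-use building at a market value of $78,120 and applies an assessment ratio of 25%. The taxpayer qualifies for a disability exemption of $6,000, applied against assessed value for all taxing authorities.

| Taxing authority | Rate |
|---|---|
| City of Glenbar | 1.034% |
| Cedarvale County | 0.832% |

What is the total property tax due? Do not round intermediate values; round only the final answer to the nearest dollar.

$252

Assessed value = $78,120 × 0.25 = $19,530
Taxable value = $19,530 − $6,000 = $13,530
City of Glenbar: $13,530 × 0.01034 = $139.9002
Cedarvale County: $13,530 × 0.00832 = $112.5696
Total = $139.9002 + $112.5696 = $252.4698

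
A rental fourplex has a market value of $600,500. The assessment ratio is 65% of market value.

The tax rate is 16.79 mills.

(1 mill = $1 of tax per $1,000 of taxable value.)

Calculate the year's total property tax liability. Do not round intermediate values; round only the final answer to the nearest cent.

$6,553.56

Assessed value = $600,500 × 0.65 = $390,325
Tax = $390,325 × 0.01679 = $6,553.55675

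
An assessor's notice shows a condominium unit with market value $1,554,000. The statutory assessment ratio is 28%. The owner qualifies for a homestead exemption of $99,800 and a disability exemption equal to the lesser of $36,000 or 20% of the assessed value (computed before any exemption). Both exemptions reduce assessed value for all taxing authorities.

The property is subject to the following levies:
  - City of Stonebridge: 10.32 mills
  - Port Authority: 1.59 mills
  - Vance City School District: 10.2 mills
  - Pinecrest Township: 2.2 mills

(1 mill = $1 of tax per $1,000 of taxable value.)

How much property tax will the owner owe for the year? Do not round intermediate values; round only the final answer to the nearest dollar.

Assessed value = $1,554,000 × 0.28 = $435,120
Disability exemption = min($36,000, 20% × $435,120) = min($36,000, $87,024) = $36,000 (dollar cap binds)
Taxable value = $435,120 − $99,800 − $36,000 = $299,320
City of Stonebridge: $299,320 × 0.01032 = $3,088.9824
Port Authority: $299,320 × 0.00159 = $475.9188
Vance City School District: $299,320 × 0.0102 = $3,053.064
Pinecrest Township: $299,320 × 0.0022 = $658.504
Total = $7,276.4692

$7,276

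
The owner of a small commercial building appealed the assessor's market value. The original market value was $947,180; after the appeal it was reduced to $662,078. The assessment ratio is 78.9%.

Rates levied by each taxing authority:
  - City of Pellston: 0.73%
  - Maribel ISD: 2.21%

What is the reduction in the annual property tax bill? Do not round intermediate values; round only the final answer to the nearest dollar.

$6,613

Old assessed value = $947,180 × 0.789 = $747,325.02
New assessed value = $662,078 × 0.789 = $522,379.542
Combined rate = 0.0073 + 0.0221 = 0.0294
Old tax = $747,325.02 × 0.0294 = $21,971.355588
New tax = $522,379.542 × 0.0294 = $15,357.9585348
Reduction = $21,971.355588 − $15,357.9585348 = $6,613.3970532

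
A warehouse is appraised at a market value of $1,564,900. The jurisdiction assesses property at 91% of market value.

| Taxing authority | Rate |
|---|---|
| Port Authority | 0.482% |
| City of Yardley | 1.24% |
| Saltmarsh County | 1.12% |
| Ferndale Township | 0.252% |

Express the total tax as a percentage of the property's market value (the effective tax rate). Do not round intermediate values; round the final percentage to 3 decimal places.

Assessed value = $1,564,900 × 0.91 = $1,424,059
Port Authority: $1,424,059 × 0.00482 = $6,863.96438
City of Yardley: $1,424,059 × 0.0124 = $17,658.3316
Saltmarsh County: $1,424,059 × 0.0112 = $15,949.4608
Ferndale Township: $1,424,059 × 0.00252 = $3,588.62868
Total tax = $44,060.38546
Effective rate = $44,060.38546 ÷ $1,564,900 = 2.816% of market value

2.816%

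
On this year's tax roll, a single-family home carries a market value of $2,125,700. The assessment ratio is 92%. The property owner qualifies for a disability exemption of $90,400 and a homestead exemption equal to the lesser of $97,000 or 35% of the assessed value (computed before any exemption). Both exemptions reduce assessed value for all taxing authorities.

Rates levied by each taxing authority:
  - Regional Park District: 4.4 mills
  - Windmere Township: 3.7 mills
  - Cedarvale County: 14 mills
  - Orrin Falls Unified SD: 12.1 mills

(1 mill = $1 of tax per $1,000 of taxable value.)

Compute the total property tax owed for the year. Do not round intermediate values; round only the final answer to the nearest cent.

Assessed value = $2,125,700 × 0.92 = $1,955,644
Homestead exemption = min($97,000, 35% × $1,955,644) = min($97,000, $684,475.4) = $97,000 (dollar cap binds)
Taxable value = $1,955,644 − $90,400 − $97,000 = $1,768,244
Regional Park District: $1,768,244 × 0.0044 = $7,780.2736
Windmere Township: $1,768,244 × 0.0037 = $6,542.5028
Cedarvale County: $1,768,244 × 0.014 = $24,755.416
Orrin Falls Unified SD: $1,768,244 × 0.0121 = $21,395.7524
Total = $60,473.9448

$60,473.94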